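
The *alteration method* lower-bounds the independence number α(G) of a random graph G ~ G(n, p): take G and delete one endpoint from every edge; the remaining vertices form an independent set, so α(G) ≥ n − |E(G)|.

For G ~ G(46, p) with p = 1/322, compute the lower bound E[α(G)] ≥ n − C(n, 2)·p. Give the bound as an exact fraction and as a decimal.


E[|E(G)|] = C(46, 2)·p = 1035 · (1/322) = 45/14.
E[α(G)] ≥ n − E[|E(G)|] = 46 − 45/14 = 599/14.
Numerically: ≈ 42.786.
(This is only a lower bound; the true E[α(G)] may be larger.)

E[α(G)] ≥ 599/14 ≈ 42.786.


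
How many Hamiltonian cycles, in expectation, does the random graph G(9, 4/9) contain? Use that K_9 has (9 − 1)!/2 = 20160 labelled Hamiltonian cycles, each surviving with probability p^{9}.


K_9 has (9 − 1)!/2 = 20160 labelled Hamiltonian cycles.
For each such Hamiltonian cycle H, let X_H = 1 if all 9 edges of H are present in G. Then P[X_H = 1] = p^{9} = (4/9)^{9} = 262144/387420489.
By linearity of expectation: E[X] = Σ_H E[X_H] = 20160 · p^{9} = 20160 · 262144/387420489 = 587202560/43046721.
Numerically: E[X] ≈ 13.641.

E[X] = 20160 · (4/9)^{9} = 587202560/43046721 ≈ 13.641.


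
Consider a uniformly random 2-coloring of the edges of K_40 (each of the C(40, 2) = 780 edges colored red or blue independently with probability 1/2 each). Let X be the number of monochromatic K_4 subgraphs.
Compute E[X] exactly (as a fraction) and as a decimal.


Let X = Σ_S X_S over the C(40, 4) = 91390 subsets S of size 4, where X_S = 1 if the K_4 on S is monochromatic.
For a fixed S, the K_4 on S has C(4, 2) = 6 edges. P[all 6 edges red] = (1/2)^6, and likewise for blue, so P[monochromatic] = 2·(1/2)^6 = 2^{1 − 6} = 1/32.
By linearity of expectation: E[X] = C(40, 4) · 2^{1 − 6} = 91390 · 1/32 = 45695/16.
Numerically: E[X] ≈ 2855.938.

E[X] = C(40,4)·2^(1−C(4,2)) = 45695/16 ≈ 2855.938.


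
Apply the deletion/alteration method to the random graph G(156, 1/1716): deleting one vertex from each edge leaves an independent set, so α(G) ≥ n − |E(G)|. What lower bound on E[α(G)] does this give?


E[|E(G)|] = C(156, 2)·p = 12090 · (1/1716) = 155/22.
E[α(G)] ≥ n − E[|E(G)|] = 156 − 155/22 = 3277/22.
Numerically: ≈ 148.954545.
(This is only a lower bound; the true E[α(G)] may be larger.)

E[α(G)] ≥ 3277/22 ≈ 148.954545.


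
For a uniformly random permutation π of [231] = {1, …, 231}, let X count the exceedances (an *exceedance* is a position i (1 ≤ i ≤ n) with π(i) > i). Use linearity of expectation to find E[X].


Write X = Σ_{i=1}^{231} X_i, where X_i = 1_{π(i) > i}.
For each fixed i, π(i) is uniform over {1, …, 231} (marginal of a uniform permutation), so P[π(i) > i] = (n − i)/n. Summing: Σ_{i=1}^{231} (n − i)/n = (0 + 1 + … + 230)/231 = 231(231 − 1)/(2·231) = (231 − 1)/2.
Hence E[X] = Σ_{i=1}^{231} (231 − i)/231 = 115 ≈ 115.00000.

E[X] = 115 = 115.00000.


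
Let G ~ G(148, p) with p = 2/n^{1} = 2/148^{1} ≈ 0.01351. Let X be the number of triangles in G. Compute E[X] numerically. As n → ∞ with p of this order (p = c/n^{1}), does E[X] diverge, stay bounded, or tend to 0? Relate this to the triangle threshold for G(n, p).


Number of potential triangles: C(148, 3) = 529396.
Each occurs with probability p³ ≈ (0.01351)³ ≈ 2.467771e-06.
By linearity: E[X] = C(148, 3)·p³ ≈ 529396 · 2.467771e-06 ≈ 1.3064.
Here α = 1, so p = 2/n is exactly at the triangle threshold p ~ 1/n. Asymptotically E[X] → c³/6 = 2³/6 = 4/3 ≈ 1.3333, a bounded constant. In this regime the triangle count is asymptotically Poisson(c³/6).

E[X] ≈ 1.3064; in regime p = Θ(1/n^{1}) E[X] stays bounded (at the triangle threshold p ~ 1/n).


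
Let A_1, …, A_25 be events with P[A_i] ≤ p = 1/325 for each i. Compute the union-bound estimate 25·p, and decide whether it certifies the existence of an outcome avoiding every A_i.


Union bound: P[∪_{i=1}^{25} A_i] ≤ Σ_i P[A_i] ≤ 25·p = 25·(1/325) = 1/13.
Numerically: 1/13 ≈ 0.077.
Is 1/13 < 1? YES.
Since P[∪ A_i] ≤ 1/13 < 1, the complement has P[∩ A_i^c] ≥ 1 − 1/13 = 12/13 > 0, so some outcome avoids every A_i.

25·p = 1/13 ≈ 0.077; existence CERTIFIED by the union bound.


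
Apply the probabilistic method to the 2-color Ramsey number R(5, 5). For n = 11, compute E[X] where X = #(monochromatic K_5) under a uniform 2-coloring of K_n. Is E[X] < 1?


E[X] = C(11, 5) · 2^{1 − 10} = 462 · 2^{−9} = 462/512.
As a reduced fraction: E[X] = 231/256 ≈ 0.9023.
Is E[X] < 1? YES.
Since E[X] < 1, there exists a 2-coloring of K_{11} with no monochromatic K_5; hence R(5, 5) > 11.

E[X] = 231/256 ≈ 0.9023; E[X] < 1, so R(5, 5) > 11.


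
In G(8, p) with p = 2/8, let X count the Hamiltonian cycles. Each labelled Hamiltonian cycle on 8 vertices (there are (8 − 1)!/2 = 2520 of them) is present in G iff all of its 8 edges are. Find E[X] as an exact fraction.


K_8 has (8 − 1)!/2 = 2520 labelled Hamiltonian cycles.
For each such Hamiltonian cycle H, let X_H = 1 if all 8 edges of H are present in G. Then P[X_H = 1] = p^{8} = (1/4)^{8} = 1/65536.
Summing the indicators: E[X] = Σ_H E[X_H] = 2520 · p^{8} = 2520 · 1/65536 = 315/8192.
Numerically: E[X] ≈ 0.038452.

E[X] = 2520 · (1/4)^{8} = 315/8192 ≈ 0.038452.


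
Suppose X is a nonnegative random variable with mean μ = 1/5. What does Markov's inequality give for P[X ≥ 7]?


μ = E[X] = 1/5, a = 7.
Markov: P[X ≥ 7] ≤ μ/a = (1/5)/7 = 1/35.
Numerically: ≈ 0.028571.
(Since a = 7 > μ = 0.200000, the bound 1/35 is < 1 and informative.)

P[X ≥ 7] ≤ 1/35 ≈ 0.028571.


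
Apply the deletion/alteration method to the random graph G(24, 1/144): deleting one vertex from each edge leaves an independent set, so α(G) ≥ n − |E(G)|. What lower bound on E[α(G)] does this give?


E[|E(G)|] = C(24, 2)·p = 276 · (1/144) = 23/12.
E[α(G)] ≥ n − E[|E(G)|] = 24 − 23/12 = 265/12.
Numerically: ≈ 22.08333.
(This is only a lower bound; the true E[α(G)] may be larger.)

E[α(G)] ≥ 265/12 ≈ 22.08333.


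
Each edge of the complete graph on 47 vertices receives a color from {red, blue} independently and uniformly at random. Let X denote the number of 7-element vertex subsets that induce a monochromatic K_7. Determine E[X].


Let X = Σ_S X_S over the C(47, 7) = 62891499 subsets S of size 7, where X_S = 1 if the K_7 on S is monochromatic.
For a fixed S, the K_7 on S has C(7, 2) = 21 edges. P[all 21 edges red] = (1/2)^21, and likewise for blue, so P[monochromatic] = 2·(1/2)^21 = 2^{1 − 21} = 1/1048576.
By linearity of expectation: E[X] = C(47, 7) · 2^{1 − 21} = 62891499 · 1/1048576 = 62891499/1048576.
Numerically: E[X] ≈ 59.978.

E[X] = C(47,7)·2^(1−C(7,2)) = 62891499/1048576 ≈ 59.978.


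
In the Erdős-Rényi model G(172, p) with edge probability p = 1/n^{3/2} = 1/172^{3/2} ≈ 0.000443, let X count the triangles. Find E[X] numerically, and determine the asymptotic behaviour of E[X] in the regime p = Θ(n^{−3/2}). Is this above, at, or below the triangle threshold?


Number of potential triangles: C(172, 3) = 833340.
Each occurs with probability p³ ≈ (0.000443)³ ≈ 8.71208e-11.
By linearity: E[X] = C(172, 3)·p³ ≈ 833340 · 8.71208e-11 ≈ 0.000.
Since α = 3/2 > 1, p = c/n^{3/2} = o(1/n) is below the triangle threshold p ~ 1/n. Asymptotically E[X] ~ (c³/6)·n^{3(1−α)} = (1³/6)·n^{-1.5} → 0, so by Markov's inequality G has no triangles w.h.p.

E[X] ≈ 0.000; in regime p = Θ(1/n^{3/2}) E[X] tends to 0 (below the triangle threshold p ~ 1/n).


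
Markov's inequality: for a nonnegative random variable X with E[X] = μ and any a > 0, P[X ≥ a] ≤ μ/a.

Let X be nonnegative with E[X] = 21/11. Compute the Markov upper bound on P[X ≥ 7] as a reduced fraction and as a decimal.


μ = E[X] = 21/11, a = 7.
Markov: P[X ≥ 7] ≤ μ/a = (21/11)/7 = 3/11.
Numerically: ≈ 0.2727.
(Since a = 7 > μ = 1.9091, the bound 3/11 is < 1 and informative.)

P[X ≥ 7] ≤ 3/11 ≈ 0.2727.


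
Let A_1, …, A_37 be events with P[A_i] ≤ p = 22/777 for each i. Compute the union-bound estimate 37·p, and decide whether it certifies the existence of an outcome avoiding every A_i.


Union bound: P[∪_{i=1}^{37} A_i] ≤ Σ_i P[A_i] ≤ 37·p = 37·(22/777) = 22/21.
Numerically: 22/21 ≈ 1.0476190.
Is 22/21 < 1? NO.
Since the bound 22/21 is ≥ 1, the union bound is uninformative here; it does NOT by itself certify existence.

37·p = 22/21 ≈ 1.0476190; existence NOT certified by the union bound.


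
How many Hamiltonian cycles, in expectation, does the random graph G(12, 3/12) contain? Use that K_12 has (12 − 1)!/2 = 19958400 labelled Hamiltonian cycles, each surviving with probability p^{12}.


K_12 has (12 − 1)!/2 = 19958400 labelled Hamiltonian cycles.
For each such Hamiltonian cycle H, let X_H = 1 if all 12 edges of H are present in G. Then P[X_H = 1] = p^{12} = (1/4)^{12} = 1/16777216.
Summing the indicators: E[X] = Σ_H E[X_H] = 19958400 · p^{12} = 19958400 · 1/16777216 = 155925/131072.
Numerically: E[X] ≈ 1.1896.

E[X] = 19958400 · (1/4)^{12} = 155925/131072 ≈ 1.1896.


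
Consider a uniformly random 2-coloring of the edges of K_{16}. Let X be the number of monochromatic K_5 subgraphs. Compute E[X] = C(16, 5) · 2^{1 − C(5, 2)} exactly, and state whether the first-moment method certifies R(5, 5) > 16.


E[X] = C(16, 5) · 2^{1 − 10} = 4368 · 2^{−9} = 4368/512.
As a reduced fraction: E[X] = 273/32 ≈ 8.53125.
Is E[X] < 1? NO.
Since E[X] ≥ 1, the first-moment bound is inconclusive at n = 16; it does NOT by itself certify R(5, 5) > 16.

E[X] = 273/32 ≈ 8.53125; E[X] ≥ 1; first-moment method inconclusive here.


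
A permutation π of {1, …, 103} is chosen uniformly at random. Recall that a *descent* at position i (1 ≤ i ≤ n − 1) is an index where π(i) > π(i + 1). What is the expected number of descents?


Write X = Σ X_I over i = 1, …, 102, with X_I the indicator of one descent.
There are 102 indicators.
For each fixed i, the pair (π(i), π(i+1)) is a uniformly random ordered pair of distinct values from {1, …, 103}; by symmetry P[π(i) > π(i+1)] = 1/2.
By linearity: E[X] = 102 · (1/2) = (103 − 1) · (1/2) = 51 ≈ 51.000.

E[X] = 51 = 51.000.


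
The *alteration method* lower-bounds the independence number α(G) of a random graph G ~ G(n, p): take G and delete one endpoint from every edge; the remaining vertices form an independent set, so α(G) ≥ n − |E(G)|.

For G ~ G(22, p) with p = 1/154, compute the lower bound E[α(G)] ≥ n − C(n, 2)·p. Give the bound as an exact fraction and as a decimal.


E[|E(G)|] = C(22, 2)·p = 231 · (1/154) = 3/2.
E[α(G)] ≥ n − E[|E(G)|] = 22 − 3/2 = 41/2.
Numerically: ≈ 20.500000.
(This is only a lower bound; the true E[α(G)] may be larger.)

E[α(G)] ≥ 41/2 ≈ 20.500000.


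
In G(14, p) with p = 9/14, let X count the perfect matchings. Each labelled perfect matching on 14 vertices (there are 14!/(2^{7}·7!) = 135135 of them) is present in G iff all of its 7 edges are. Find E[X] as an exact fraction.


K_14 has 14!/(2^{7}·7!) = 135135 labelled perfect matchings.
For each such perfect matching H, let X_H = 1 if all 7 edges of H are present in G. Then P[X_H = 1] = p^{7} = (9/14)^{7} = 4782969/105413504.
By linearity: E[X] = Σ_H E[X_H] = 135135 · p^{7} = 135135 · 4782969/105413504 = 92335216545/15059072.
Numerically: E[X] ≈ 6.13e+03.

E[X] = 135135 · (9/14)^{7} = 92335216545/15059072 ≈ 6.13e+03.


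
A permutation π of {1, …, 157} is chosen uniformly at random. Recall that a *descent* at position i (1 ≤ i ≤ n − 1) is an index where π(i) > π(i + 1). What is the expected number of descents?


Write X = Σ X_I over i = 1, …, 156, with X_I the indicator of one descent.
There are 156 indicators.
For each fixed i, the pair (π(i), π(i+1)) is a uniformly random ordered pair of distinct values from {1, …, 157}; by symmetry P[π(i) > π(i+1)] = 1/2.
By linearity: E[X] = 156 · (1/2) = (157 − 1) · (1/2) = 78 ≈ 78.000.

E[X] = 78 = 78.000.


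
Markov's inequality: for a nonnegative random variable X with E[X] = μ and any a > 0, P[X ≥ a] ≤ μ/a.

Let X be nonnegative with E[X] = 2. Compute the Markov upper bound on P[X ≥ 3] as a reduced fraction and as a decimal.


μ = E[X] = 2, a = 3.
Markov: P[X ≥ 3] ≤ μ/a = (2)/3 = 2/3.
Numerically: ≈ 0.667.
(Since a = 3 > μ = 2.000, the bound 2/3 is < 1 and informative.)

P[X ≥ 3] ≤ 2/3 ≈ 0.667.


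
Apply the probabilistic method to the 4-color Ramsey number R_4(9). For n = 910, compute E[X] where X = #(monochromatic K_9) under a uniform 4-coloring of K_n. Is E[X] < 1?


E[X] = C(910, 9) · 4^{1 − 36} = 1133378248346922788210 · 4^{−35} = 1133378248346922788210/1180591620717411303424.
As a reduced fraction: E[X] = 566689124173461394105/590295810358705651712 ≈ 0.9600.
Is E[X] < 1? YES.
Since E[X] < 1, there exists a 4-coloring of K_{910} with no monochromatic K_9; hence R_4(9) > 910.

E[X] = 566689124173461394105/590295810358705651712 ≈ 0.9600; E[X] < 1, so R_4(9) > 910.


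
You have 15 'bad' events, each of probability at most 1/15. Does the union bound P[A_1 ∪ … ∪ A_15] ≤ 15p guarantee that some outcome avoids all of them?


Union bound: P[∪_{i=1}^{15} A_i] ≤ Σ_i P[A_i] ≤ 15·p = 15·(1/15) = 1.
Numerically: 1 ≈ 1.0000.
Is 1 < 1? NO.
Since the bound 1 is ≥ 1, the union bound is uninformative here; it does NOT by itself certify existence.

15·p = 1 ≈ 1.0000; existence NOT certified by the union bound.


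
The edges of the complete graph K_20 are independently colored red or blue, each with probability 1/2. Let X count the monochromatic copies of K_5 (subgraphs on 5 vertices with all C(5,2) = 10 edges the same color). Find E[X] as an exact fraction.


Let X = Σ_S X_S over the C(20, 5) = 15504 subsets S of size 5, where X_S = 1 if the K_5 on S is monochromatic.
For a fixed S, the K_5 on S has C(5, 2) = 10 edges. P[all 10 edges red] = (1/2)^10, and likewise for blue, so P[monochromatic] = 2·(1/2)^10 = 2^{1 − 10} = 1/512.
Summing: E[X] = C(20, 5) · 2^{1 − 10} = 15504 · 1/512 = 969/32.
Numerically: E[X] ≈ 30.281.

E[X] = C(20,5)·2^(1−C(5,2)) = 969/32 ≈ 30.281.


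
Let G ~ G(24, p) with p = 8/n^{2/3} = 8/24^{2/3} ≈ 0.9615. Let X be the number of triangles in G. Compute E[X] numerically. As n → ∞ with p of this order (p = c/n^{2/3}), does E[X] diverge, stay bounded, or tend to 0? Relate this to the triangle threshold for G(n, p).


Number of potential triangles: C(24, 3) = 2024.
Each occurs with probability p³ ≈ (0.9615)³ ≈ 8.8888889e-01.
By linearity: E[X] = C(24, 3)·p³ ≈ 2024 · 8.8888889e-01 ≈ 1799.11111.
Since α = 2/3 < 1, p = c/n^{2/3} ≫ 1/n is above the triangle threshold p ~ 1/n. Asymptotically E[X] ~ (c³/6)·n^{3(1−α)} = (8³/6)·n^{1} → ∞; triangles are abundant w.h.p.

E[X] ≈ 1799.11111; in regime p = Θ(1/n^{2/3}) E[X] diverges (above the triangle threshold p ~ 1/n).


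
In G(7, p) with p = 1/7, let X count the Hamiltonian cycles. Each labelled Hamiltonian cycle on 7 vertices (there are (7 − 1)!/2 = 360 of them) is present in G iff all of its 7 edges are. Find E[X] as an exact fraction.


K_7 has (7 − 1)!/2 = 360 labelled Hamiltonian cycles.
For each such Hamiltonian cycle H, let X_H = 1 if all 7 edges of H are present in G. Then P[X_H = 1] = p^{7} = (1/7)^{7} = 1/823543.
Summing the indicators: E[X] = Σ_H E[X_H] = 360 · p^{7} = 360 · 1/823543 = 360/823543.
Numerically: E[X] ≈ 0.000437.

E[X] = 360 · (1/7)^{7} = 360/823543 ≈ 0.000437.


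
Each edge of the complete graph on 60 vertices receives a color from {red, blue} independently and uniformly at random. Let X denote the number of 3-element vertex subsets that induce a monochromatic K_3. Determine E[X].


Let X = Σ_S X_S over the C(60, 3) = 34220 subsets S of size 3, where X_S = 1 if the K_3 on S is monochromatic.
For a fixed S, the K_3 on S has C(3, 2) = 3 edges. P[all 3 edges red] = (1/2)^3, and likewise for blue, so P[monochromatic] = 2·(1/2)^3 = 2^{1 − 3} = 1/4.
By linearity of expectation: E[X] = C(60, 3) · 2^{1 − 3} = 34220 · 1/4 = 8555.
Numerically: E[X] ≈ 8555.000.

E[X] = C(60,3)·2^(1−C(3,2)) = 8555 ≈ 8555.000.


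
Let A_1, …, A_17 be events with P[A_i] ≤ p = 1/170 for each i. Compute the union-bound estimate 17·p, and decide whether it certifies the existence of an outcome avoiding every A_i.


Union bound: P[∪_{i=1}^{17} A_i] ≤ Σ_i P[A_i] ≤ 17·p = 17·(1/170) = 1/10.
Numerically: 1/10 ≈ 0.100.
Is 1/10 < 1? YES.
Since P[∪ A_i] ≤ 1/10 < 1, the complement has P[∩ A_i^c] ≥ 1 − 1/10 = 9/10 > 0, so some outcome avoids every A_i.

17·p = 1/10 ≈ 0.100; existence CERTIFIED by the union bound.


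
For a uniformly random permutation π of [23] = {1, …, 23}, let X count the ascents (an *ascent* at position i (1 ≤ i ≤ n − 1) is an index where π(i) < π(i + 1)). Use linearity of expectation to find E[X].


Write X = Σ X_I over i = 1, …, 22, with X_I the indicator of one ascent.
There are 22 indicators.
For each fixed i, the pair (π(i), π(i+1)) is a uniformly random ordered pair of distinct values from {1, …, 23}; by symmetry P[π(i) < π(i+1)] = 1/2.
By linearity: E[X] = 22 · (1/2) = (23 − 1) · (1/2) = 11 ≈ 11.0000.

E[X] = 11 = 11.0000.


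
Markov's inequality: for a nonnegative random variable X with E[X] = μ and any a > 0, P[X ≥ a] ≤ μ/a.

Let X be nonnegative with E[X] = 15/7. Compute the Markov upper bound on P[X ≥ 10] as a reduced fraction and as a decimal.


μ = E[X] = 15/7, a = 10.
Markov: P[X ≥ 10] ≤ μ/a = (15/7)/10 = 3/14.
Numerically: ≈ 0.2143.
(Since a = 10 > μ = 2.1429, the bound 3/14 is < 1 and informative.)

P[X ≥ 10] ≤ 3/14 ≈ 0.2143.


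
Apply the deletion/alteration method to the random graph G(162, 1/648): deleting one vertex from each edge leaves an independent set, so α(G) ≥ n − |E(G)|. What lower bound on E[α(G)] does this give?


E[|E(G)|] = C(162, 2)·p = 13041 · (1/648) = 161/8.
E[α(G)] ≥ n − E[|E(G)|] = 162 − 161/8 = 1135/8.
Numerically: ≈ 141.875000.
(This is only a lower bound; the true E[α(G)] may be larger.)

E[α(G)] ≥ 1135/8 ≈ 141.875000.


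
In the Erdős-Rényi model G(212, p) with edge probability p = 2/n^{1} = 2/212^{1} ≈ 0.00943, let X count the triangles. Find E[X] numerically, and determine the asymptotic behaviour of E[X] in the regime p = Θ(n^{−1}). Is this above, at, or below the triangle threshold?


Number of potential triangles: C(212, 3) = 1565620.
Each occurs with probability p³ ≈ (0.00943)³ ≈ 8.39619e-07.
By linearity: E[X] = C(212, 3)·p³ ≈ 1565620 · 8.39619e-07 ≈ 1.315.
Here α = 1, so p = 2/n is exactly at the triangle threshold p ~ 1/n. Asymptotically E[X] → c³/6 = 2³/6 = 4/3 ≈ 1.333, a bounded constant. In this regime the triangle count is asymptotically Poisson(c³/6).

E[X] ≈ 1.315; in regime p = Θ(1/n^{1}) E[X] stays bounded (at the triangle threshold p ~ 1/n).


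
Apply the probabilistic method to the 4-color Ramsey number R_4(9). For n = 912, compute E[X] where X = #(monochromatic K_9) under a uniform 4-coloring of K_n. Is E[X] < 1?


E[X] = C(912, 9) · 4^{1 − 36} = 1156095740032081475120 · 4^{−35} = 1156095740032081475120/1180591620717411303424.
As a reduced fraction: E[X] = 72255983752005092195/73786976294838206464 ≈ 0.9793.
Is E[X] < 1? YES.
Since E[X] < 1, there exists a 4-coloring of K_{912} with no monochromatic K_9; hence R_4(9) > 912.

E[X] = 72255983752005092195/73786976294838206464 ≈ 0.9793; E[X] < 1, so R_4(9) > 912.


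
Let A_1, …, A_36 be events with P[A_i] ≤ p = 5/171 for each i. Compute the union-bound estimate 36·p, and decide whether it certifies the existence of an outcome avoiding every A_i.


Union bound: P[∪_{i=1}^{36} A_i] ≤ Σ_i P[A_i] ≤ 36·p = 36·(5/171) = 20/19.
Numerically: 20/19 ≈ 1.0526316.
Is 20/19 < 1? NO.
Since the bound 20/19 is ≥ 1, the union bound is uninformative here; it does NOT by itself certify existence.

36·p = 20/19 ≈ 1.0526316; existence NOT certified by the union bound.


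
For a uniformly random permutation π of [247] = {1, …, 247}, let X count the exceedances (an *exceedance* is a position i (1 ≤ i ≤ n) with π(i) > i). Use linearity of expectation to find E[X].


Write X = Σ_{i=1}^{247} X_i, where X_i = 1_{π(i) > i}.
For each fixed i, π(i) is uniform over {1, …, 247} (marginal of a uniform permutation), so P[π(i) > i] = (n − i)/n. Summing: Σ_{i=1}^{247} (n − i)/n = (0 + 1 + … + 246)/247 = 247(247 − 1)/(2·247) = (247 − 1)/2.
Hence E[X] = Σ_{i=1}^{247} (247 − i)/247 = 123 ≈ 123.000.

E[X] = 123 = 123.000.


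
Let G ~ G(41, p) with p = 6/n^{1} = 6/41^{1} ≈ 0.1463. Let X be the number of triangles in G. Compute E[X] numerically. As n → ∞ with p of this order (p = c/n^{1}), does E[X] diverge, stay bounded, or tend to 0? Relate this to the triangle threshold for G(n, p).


Number of potential triangles: C(41, 3) = 10660.
Each occurs with probability p³ ≈ (0.1463)³ ≈ 3.134023e-03.
By linearity: E[X] = C(41, 3)·p³ ≈ 10660 · 3.134023e-03 ≈ 33.4087.
Here α = 1, so p = 6/n is exactly at the triangle threshold p ~ 1/n. Asymptotically E[X] → c³/6 = 6³/6 = 36 ≈ 36.0000, a bounded constant. In this regime the triangle count is asymptotically Poisson(c³/6).

E[X] ≈ 33.4087; in regime p = Θ(1/n^{1}) E[X] stays bounded (at the triangle threshold p ~ 1/n).


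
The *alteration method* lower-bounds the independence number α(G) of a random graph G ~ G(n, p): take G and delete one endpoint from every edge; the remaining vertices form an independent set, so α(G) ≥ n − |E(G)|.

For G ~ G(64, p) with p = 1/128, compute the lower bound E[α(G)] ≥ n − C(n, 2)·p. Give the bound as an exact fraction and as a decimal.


E[|E(G)|] = C(64, 2)·p = 2016 · (1/128) = 63/4.
E[α(G)] ≥ n − E[|E(G)|] = 64 − 63/4 = 193/4.
Numerically: ≈ 48.25000.
(This is only a lower bound; the true E[α(G)] may be larger.)

E[α(G)] ≥ 193/4 ≈ 48.25000.


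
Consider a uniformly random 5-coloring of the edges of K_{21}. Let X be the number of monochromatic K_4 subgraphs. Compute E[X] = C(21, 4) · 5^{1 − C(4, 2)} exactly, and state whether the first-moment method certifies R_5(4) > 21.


E[X] = C(21, 4) · 5^{1 − 6} = 5985 · 5^{−5} = 5985/3125.
As a reduced fraction: E[X] = 1197/625 ≈ 1.91520.
Is E[X] < 1? NO.
Since E[X] ≥ 1, the first-moment bound is inconclusive at n = 21; it does NOT by itself certify R_5(4) > 21.

E[X] = 1197/625 ≈ 1.91520; E[X] ≥ 1; first-moment method inconclusive here.


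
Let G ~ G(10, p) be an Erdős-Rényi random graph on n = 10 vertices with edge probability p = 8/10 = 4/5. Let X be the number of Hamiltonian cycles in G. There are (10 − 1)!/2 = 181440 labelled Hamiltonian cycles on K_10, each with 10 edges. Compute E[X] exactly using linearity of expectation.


K_10 has (10 − 1)!/2 = 181440 labelled Hamiltonian cycles.
For each such Hamiltonian cycle H, let X_H = 1 if all 10 edges of H are present in G. Then P[X_H = 1] = p^{10} = (4/5)^{10} = 1048576/9765625.
By linearity: E[X] = Σ_H E[X_H] = 181440 · p^{10} = 181440 · 1048576/9765625 = 38050725888/1953125.
Numerically: E[X] ≈ 19482.

E[X] = 181440 · (4/5)^{10} = 38050725888/1953125 ≈ 19482.


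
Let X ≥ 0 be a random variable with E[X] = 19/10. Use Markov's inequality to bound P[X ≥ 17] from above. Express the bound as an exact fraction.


μ = E[X] = 19/10, a = 17.
Markov: P[X ≥ 17] ≤ μ/a = (19/10)/17 = 19/170.
Numerically: ≈ 0.1118.
(Since a = 17 > μ = 1.9000, the bound 19/170 is < 1 and informative.)

P[X ≥ 17] ≤ 19/170 ≈ 0.1118.


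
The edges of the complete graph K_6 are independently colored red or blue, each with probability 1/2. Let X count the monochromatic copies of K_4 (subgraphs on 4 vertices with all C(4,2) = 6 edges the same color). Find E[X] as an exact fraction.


Let X = Σ_S X_S over the C(6, 4) = 15 subsets S of size 4, where X_S = 1 if the K_4 on S is monochromatic.
For a fixed S, the K_4 on S has C(4, 2) = 6 edges. P[all 6 edges red] = (1/2)^6, and likewise for blue, so P[monochromatic] = 2·(1/2)^6 = 2^{1 − 6} = 1/32.
By linearity of expectation: E[X] = C(6, 4) · 2^{1 − 6} = 15 · 1/32 = 15/32.
Numerically: E[X] ≈ 0.4688.

E[X] = C(6,4)·2^(1−C(4,2)) = 15/32 ≈ 0.4688.


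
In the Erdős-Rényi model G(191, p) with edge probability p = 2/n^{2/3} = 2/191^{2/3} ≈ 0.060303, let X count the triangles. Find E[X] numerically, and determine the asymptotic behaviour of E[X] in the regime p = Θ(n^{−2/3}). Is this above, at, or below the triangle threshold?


Number of potential triangles: C(191, 3) = 1143135.
Each occurs with probability p³ ≈ (0.060303)³ ≈ 2.1929223e-04.
By linearity: E[X] = C(191, 3)·p³ ≈ 1143135 · 2.1929223e-04 ≈ 250.68063.
Since α = 2/3 < 1, p = c/n^{2/3} ≫ 1/n is above the triangle threshold p ~ 1/n. Asymptotically E[X] ~ (c³/6)·n^{3(1−α)} = (2³/6)·n^{1} → ∞; triangles are abundant w.h.p.

E[X] ≈ 250.68063; in regime p = Θ(1/n^{2/3}) E[X] diverges (above the triangle threshold p ~ 1/n).


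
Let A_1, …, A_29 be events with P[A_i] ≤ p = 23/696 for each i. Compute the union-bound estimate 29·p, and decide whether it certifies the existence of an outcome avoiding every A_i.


Union bound: P[∪_{i=1}^{29} A_i] ≤ Σ_i P[A_i] ≤ 29·p = 29·(23/696) = 23/24.
Numerically: 23/24 ≈ 0.9583.
Is 23/24 < 1? YES.
Since P[∪ A_i] ≤ 23/24 < 1, the complement has P[∩ A_i^c] ≥ 1 − 23/24 = 1/24 > 0, so some outcome avoids every A_i.

29·p = 23/24 ≈ 0.9583; existence CERTIFIED by the union bound.


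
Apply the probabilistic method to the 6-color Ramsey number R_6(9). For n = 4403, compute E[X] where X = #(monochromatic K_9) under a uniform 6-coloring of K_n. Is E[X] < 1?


E[X] = C(4403, 9) · 6^{1 − 36} = 1699894433046281918452233150 · 6^{−35} = 1699894433046281918452233150/1719070799748422591028658176.
As a reduced fraction: E[X] = 283315738841046986408705525/286511799958070431838109696 ≈ 0.9888449.
Is E[X] < 1? YES.
Since E[X] < 1, there exists a 6-coloring of K_{4403} with no monochromatic K_9; hence R_6(9) > 4403.

E[X] = 283315738841046986408705525/286511799958070431838109696 ≈ 0.9888449; E[X] < 1, so R_6(9) > 4403.


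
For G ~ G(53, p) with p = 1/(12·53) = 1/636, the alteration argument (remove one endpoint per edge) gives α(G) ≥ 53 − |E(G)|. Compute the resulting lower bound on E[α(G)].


E[|E(G)|] = C(53, 2)·p = 1378 · (1/636) = 13/6.
E[α(G)] ≥ n − E[|E(G)|] = 53 − 13/6 = 305/6.
Numerically: ≈ 50.833333.
(This is only a lower bound; the true E[α(G)] may be larger.)

E[α(G)] ≥ 305/6 ≈ 50.833333.


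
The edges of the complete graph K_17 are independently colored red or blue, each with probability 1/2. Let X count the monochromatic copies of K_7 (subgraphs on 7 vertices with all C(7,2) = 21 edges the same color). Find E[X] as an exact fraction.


Let X = Σ_S X_S over the C(17, 7) = 19448 subsets S of size 7, where X_S = 1 if the K_7 on S is monochromatic.
For a fixed S, the K_7 on S has C(7, 2) = 21 edges. P[all 21 edges red] = (1/2)^21, and likewise for blue, so P[monochromatic] = 2·(1/2)^21 = 2^{1 − 21} = 1/1048576.
Summing: E[X] = C(17, 7) · 2^{1 − 21} = 19448 · 1/1048576 = 2431/131072.
Numerically: E[X] ≈ 0.019.

E[X] = C(17,7)·2^(1−C(7,2)) = 2431/131072 ≈ 0.019.


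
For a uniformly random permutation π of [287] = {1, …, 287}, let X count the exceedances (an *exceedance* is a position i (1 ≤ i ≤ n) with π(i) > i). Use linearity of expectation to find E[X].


Write X = Σ_{i=1}^{287} X_i, where X_i = 1_{π(i) > i}.
For each fixed i, π(i) is uniform over {1, …, 287} (marginal of a uniform permutation), so P[π(i) > i] = (n − i)/n. Summing: Σ_{i=1}^{287} (n − i)/n = (0 + 1 + … + 286)/287 = 287(287 − 1)/(2·287) = (287 − 1)/2.
Hence E[X] = Σ_{i=1}^{287} (287 − i)/287 = 143 ≈ 143.00000.

E[X] = 143 = 143.00000.


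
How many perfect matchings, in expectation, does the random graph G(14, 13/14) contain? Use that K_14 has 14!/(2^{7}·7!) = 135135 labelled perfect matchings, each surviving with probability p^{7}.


K_14 has 14!/(2^{7}·7!) = 135135 labelled perfect matchings.
For each such perfect matching H, let X_H = 1 if all 7 edges of H are present in G. Then P[X_H = 1] = p^{7} = (13/14)^{7} = 62748517/105413504.
Summing the indicators: E[X] = Σ_H E[X_H] = 135135 · p^{7} = 135135 · 62748517/105413504 = 1211360120685/15059072.
Numerically: E[X] ≈ 8.04e+04.

E[X] = 135135 · (13/14)^{7} = 1211360120685/15059072 ≈ 8.04e+04.


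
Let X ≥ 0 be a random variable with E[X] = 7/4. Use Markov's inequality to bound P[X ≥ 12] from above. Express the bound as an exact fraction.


μ = E[X] = 7/4, a = 12.
Markov: P[X ≥ 12] ≤ μ/a = (7/4)/12 = 7/48.
Numerically: ≈ 0.14583.
(Since a = 12 > μ = 1.75000, the bound 7/48 is < 1 and informative.)

P[X ≥ 12] ≤ 7/48 ≈ 0.14583.


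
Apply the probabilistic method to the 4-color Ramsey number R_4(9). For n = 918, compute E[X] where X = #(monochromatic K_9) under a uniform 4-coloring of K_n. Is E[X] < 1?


E[X] = C(918, 9) · 4^{1 − 36} = 1226696518272037432620 · 4^{−35} = 1226696518272037432620/1180591620717411303424.
As a reduced fraction: E[X] = 306674129568009358155/295147905179352825856 ≈ 1.0390524.
Is E[X] < 1? NO.
Since E[X] ≥ 1, the first-moment bound is inconclusive at n = 918; it does NOT by itself certify R_4(9) > 918.

E[X] = 306674129568009358155/295147905179352825856 ≈ 1.0390524; E[X] ≥ 1; first-moment method inconclusive here.


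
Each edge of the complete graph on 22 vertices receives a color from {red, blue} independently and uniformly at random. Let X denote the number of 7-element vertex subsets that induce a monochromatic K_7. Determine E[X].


Let X = Σ_S X_S over the C(22, 7) = 170544 subsets S of size 7, where X_S = 1 if the K_7 on S is monochromatic.
For a fixed S, the K_7 on S has C(7, 2) = 21 edges. P[all 21 edges red] = (1/2)^21, and likewise for blue, so P[monochromatic] = 2·(1/2)^21 = 2^{1 − 21} = 1/1048576.
By linearity: E[X] = C(22, 7) · 2^{1 − 21} = 170544 · 1/1048576 = 10659/65536.
Numerically: E[X] ≈ 0.163.

E[X] = C(22,7)·2^(1−C(7,2)) = 10659/65536 ≈ 0.163.


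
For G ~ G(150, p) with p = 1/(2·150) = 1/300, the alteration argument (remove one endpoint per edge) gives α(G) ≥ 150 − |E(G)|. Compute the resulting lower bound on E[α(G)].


E[|E(G)|] = C(150, 2)·p = 11175 · (1/300) = 149/4.
E[α(G)] ≥ n − E[|E(G)|] = 150 − 149/4 = 451/4.
Numerically: ≈ 112.7500.
(This is only a lower bound; the true E[α(G)] may be larger.)

E[α(G)] ≥ 451/4 ≈ 112.7500.


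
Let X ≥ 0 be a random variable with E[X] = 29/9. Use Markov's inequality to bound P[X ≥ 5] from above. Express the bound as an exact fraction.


μ = E[X] = 29/9, a = 5.
Markov: P[X ≥ 5] ≤ μ/a = (29/9)/5 = 29/45.
Numerically: ≈ 0.644444.
(Since a = 5 > μ = 3.222222, the bound 29/45 is < 1 and informative.)

P[X ≥ 5] ≤ 29/45 ≈ 0.644444.


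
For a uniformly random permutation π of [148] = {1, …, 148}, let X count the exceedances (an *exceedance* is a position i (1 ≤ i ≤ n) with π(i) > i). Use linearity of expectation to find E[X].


Write X = Σ_{i=1}^{148} X_i, where X_i = 1_{π(i) > i}.
For each fixed i, π(i) is uniform over {1, …, 148} (marginal of a uniform permutation), so P[π(i) > i] = (n − i)/n. Summing: Σ_{i=1}^{148} (n − i)/n = (0 + 1 + … + 147)/148 = 148(148 − 1)/(2·148) = (148 − 1)/2.
Hence E[X] = Σ_{i=1}^{148} (148 − i)/148 = 147/2 ≈ 73.5000.

E[X] = 147/2 = 73.5000.


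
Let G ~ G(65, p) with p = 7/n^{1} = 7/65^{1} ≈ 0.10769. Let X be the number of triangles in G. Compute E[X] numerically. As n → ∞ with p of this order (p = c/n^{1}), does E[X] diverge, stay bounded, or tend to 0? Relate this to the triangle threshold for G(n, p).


Number of potential triangles: C(65, 3) = 43680.
Each occurs with probability p³ ≈ (0.10769)³ ≈ 1.2489759e-03.
By linearity: E[X] = C(65, 3)·p³ ≈ 43680 · 1.2489759e-03 ≈ 54.55527.
Here α = 1, so p = 7/n is exactly at the triangle threshold p ~ 1/n. Asymptotically E[X] → c³/6 = 7³/6 = 343/6 ≈ 57.16667, a bounded constant. In this regime the triangle count is asymptotically Poisson(c³/6).

E[X] ≈ 54.55527; in regime p = Θ(1/n^{1}) E[X] stays bounded (at the triangle threshold p ~ 1/n).


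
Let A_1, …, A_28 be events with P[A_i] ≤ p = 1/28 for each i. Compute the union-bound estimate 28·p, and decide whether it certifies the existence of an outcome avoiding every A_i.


Union bound: P[∪_{i=1}^{28} A_i] ≤ Σ_i P[A_i] ≤ 28·p = 28·(1/28) = 1.
Numerically: 1 ≈ 1.0000000.
Is 1 < 1? NO.
Since the bound 1 is ≥ 1, the union bound is uninformative here; it does NOT by itself certify existence.

28·p = 1 ≈ 1.0000000; existence NOT certified by the union bound.


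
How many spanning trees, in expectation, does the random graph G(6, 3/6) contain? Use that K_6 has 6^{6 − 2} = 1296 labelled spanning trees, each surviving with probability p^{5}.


K_6 has 6^{6 − 2} = 1296 labelled spanning trees.
For each such spanning tree H, let X_H = 1 if all 5 edges of H are present in G. Then P[X_H = 1] = p^{5} = (1/2)^{5} = 1/32.
By linearity of expectation: E[X] = Σ_H E[X_H] = 1296 · p^{5} = 1296 · 1/32 = 81/2.
Numerically: E[X] ≈ 40.5.

E[X] = 1296 · (1/2)^{5} = 81/2 ≈ 40.5.


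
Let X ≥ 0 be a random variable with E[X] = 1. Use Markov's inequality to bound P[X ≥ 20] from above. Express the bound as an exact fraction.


μ = E[X] = 1, a = 20.
Markov: P[X ≥ 20] ≤ μ/a = (1)/20 = 1/20.
Numerically: ≈ 0.050000.
(Since a = 20 > μ = 1.000000, the bound 1/20 is < 1 and informative.)

P[X ≥ 20] ≤ 1/20 ≈ 0.050000.


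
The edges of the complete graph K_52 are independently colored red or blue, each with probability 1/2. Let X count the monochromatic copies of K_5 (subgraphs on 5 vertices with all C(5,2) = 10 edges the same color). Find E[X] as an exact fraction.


Let X = Σ_S X_S over the C(52, 5) = 2598960 subsets S of size 5, where X_S = 1 if the K_5 on S is monochromatic.
For a fixed S, the K_5 on S has C(5, 2) = 10 edges. P[all 10 edges red] = (1/2)^10, and likewise for blue, so P[monochromatic] = 2·(1/2)^10 = 2^{1 − 10} = 1/512.
Summing: E[X] = C(52, 5) · 2^{1 − 10} = 2598960 · 1/512 = 162435/32.
Numerically: E[X] ≈ 5076.09375.

E[X] = C(52,5)·2^(1−C(5,2)) = 162435/32 ≈ 5076.09375.


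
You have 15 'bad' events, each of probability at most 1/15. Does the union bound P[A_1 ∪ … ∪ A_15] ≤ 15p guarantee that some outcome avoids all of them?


Union bound: P[∪_{i=1}^{15} A_i] ≤ Σ_i P[A_i] ≤ 15·p = 15·(1/15) = 1.
Numerically: 1 ≈ 1.000.
Is 1 < 1? NO.
Since the bound 1 is ≥ 1, the union bound is uninformative here; it does NOT by itself certify existence.

15·p = 1 ≈ 1.000; existence NOT certified by the union bound.


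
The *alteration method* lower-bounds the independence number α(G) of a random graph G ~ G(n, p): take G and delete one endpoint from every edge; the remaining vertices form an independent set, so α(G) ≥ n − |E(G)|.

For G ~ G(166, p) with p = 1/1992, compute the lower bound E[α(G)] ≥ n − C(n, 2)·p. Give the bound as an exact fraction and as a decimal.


E[|E(G)|] = C(166, 2)·p = 13695 · (1/1992) = 55/8.
E[α(G)] ≥ n − E[|E(G)|] = 166 − 55/8 = 1273/8.
Numerically: ≈ 159.12500.
(This is only a lower bound; the true E[α(G)] may be larger.)

E[α(G)] ≥ 1273/8 ≈ 159.12500.


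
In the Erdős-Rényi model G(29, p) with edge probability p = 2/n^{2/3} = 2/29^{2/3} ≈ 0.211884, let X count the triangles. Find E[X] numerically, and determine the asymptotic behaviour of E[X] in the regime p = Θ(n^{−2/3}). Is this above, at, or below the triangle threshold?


Number of potential triangles: C(29, 3) = 3654.
Each occurs with probability p³ ≈ (0.211884)³ ≈ 9.51248514e-03.
By linearity: E[X] = C(29, 3)·p³ ≈ 3654 · 9.51248514e-03 ≈ 34.758621.
Since α = 2/3 < 1, p = c/n^{2/3} ≫ 1/n is above the triangle threshold p ~ 1/n. Asymptotically E[X] ~ (c³/6)·n^{3(1−α)} = (2³/6)·n^{1} → ∞; triangles are abundant w.h.p.

E[X] ≈ 34.758621; in regime p = Θ(1/n^{2/3}) E[X] diverges (above the triangle threshold p ~ 1/n).


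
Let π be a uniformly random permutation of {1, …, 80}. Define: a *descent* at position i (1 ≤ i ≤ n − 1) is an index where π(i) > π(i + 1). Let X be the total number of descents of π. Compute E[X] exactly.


Write X = Σ X_I over i = 1, …, 79, with X_I the indicator of one descent.
There are 79 indicators.
For each fixed i, the pair (π(i), π(i+1)) is a uniformly random ordered pair of distinct values from {1, …, 80}; by symmetry P[π(i) > π(i+1)] = 1/2.
By linearity: E[X] = 79 · (1/2) = (80 − 1) · (1/2) = 79/2 ≈ 39.500.

E[X] = 79/2 = 39.500.


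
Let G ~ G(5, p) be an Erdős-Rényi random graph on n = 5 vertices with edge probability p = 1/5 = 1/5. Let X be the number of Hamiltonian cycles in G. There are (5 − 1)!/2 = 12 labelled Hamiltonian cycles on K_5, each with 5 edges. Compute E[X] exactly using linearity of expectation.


K_5 has (5 − 1)!/2 = 12 labelled Hamiltonian cycles.
For each such Hamiltonian cycle H, let X_H = 1 if all 5 edges of H are present in G. Then P[X_H = 1] = p^{5} = (1/5)^{5} = 1/3125.
By linearity: E[X] = Σ_H E[X_H] = 12 · p^{5} = 12 · 1/3125 = 12/3125.
Numerically: E[X] ≈ 0.00384.

E[X] = 12 · (1/5)^{5} = 12/3125 ≈ 0.00384.


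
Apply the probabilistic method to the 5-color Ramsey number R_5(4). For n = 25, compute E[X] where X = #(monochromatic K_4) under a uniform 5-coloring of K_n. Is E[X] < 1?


E[X] = C(25, 4) · 5^{1 − 6} = 12650 · 5^{−5} = 12650/3125.
As a reduced fraction: E[X] = 506/125 ≈ 4.04800.
Is E[X] < 1? NO.
Since E[X] ≥ 1, the first-moment bound is inconclusive at n = 25; it does NOT by itself certify R_5(4) > 25.

E[X] = 506/125 ≈ 4.04800; E[X] ≥ 1; first-moment method inconclusive here.


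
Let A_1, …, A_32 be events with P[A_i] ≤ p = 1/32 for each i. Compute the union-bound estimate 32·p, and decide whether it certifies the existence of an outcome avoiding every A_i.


Union bound: P[∪_{i=1}^{32} A_i] ≤ Σ_i P[A_i] ≤ 32·p = 32·(1/32) = 1.
Numerically: 1 ≈ 1.0000.
Is 1 < 1? NO.
Since the bound 1 is ≥ 1, the union bound is uninformative here; it does NOT by itself certify existence.

32·p = 1 ≈ 1.0000; existence NOT certified by the union bound.


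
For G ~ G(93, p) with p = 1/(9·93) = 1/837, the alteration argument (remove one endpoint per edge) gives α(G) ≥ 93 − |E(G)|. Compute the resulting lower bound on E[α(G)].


E[|E(G)|] = C(93, 2)·p = 4278 · (1/837) = 46/9.
E[α(G)] ≥ n − E[|E(G)|] = 93 − 46/9 = 791/9.
Numerically: ≈ 87.888889.
(This is only a lower bound; the true E[α(G)] may be larger.)

E[α(G)] ≥ 791/9 ≈ 87.888889.


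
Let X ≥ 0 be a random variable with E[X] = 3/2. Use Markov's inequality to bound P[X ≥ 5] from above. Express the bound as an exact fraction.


μ = E[X] = 3/2, a = 5.
Markov: P[X ≥ 5] ≤ μ/a = (3/2)/5 = 3/10.
Numerically: ≈ 0.300000.
(Since a = 5 > μ = 1.500000, the bound 3/10 is < 1 and informative.)

P[X ≥ 5] ≤ 3/10 ≈ 0.300000.


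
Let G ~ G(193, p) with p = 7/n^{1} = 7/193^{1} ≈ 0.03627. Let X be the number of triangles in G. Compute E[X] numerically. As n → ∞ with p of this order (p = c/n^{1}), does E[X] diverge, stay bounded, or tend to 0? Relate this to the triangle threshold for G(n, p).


Number of potential triangles: C(193, 3) = 1179616.
Each occurs with probability p³ ≈ (0.03627)³ ≈ 4.771140e-05.
By linearity: E[X] = C(193, 3)·p³ ≈ 1179616 · 4.771140e-05 ≈ 56.2811.
Here α = 1, so p = 7/n is exactly at the triangle threshold p ~ 1/n. Asymptotically E[X] → c³/6 = 7³/6 = 343/6 ≈ 57.1667, a bounded constant. In this regime the triangle count is asymptotically Poisson(c³/6).

E[X] ≈ 56.2811; in regime p = Θ(1/n^{1}) E[X] stays bounded (at the triangle threshold p ~ 1/n).
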